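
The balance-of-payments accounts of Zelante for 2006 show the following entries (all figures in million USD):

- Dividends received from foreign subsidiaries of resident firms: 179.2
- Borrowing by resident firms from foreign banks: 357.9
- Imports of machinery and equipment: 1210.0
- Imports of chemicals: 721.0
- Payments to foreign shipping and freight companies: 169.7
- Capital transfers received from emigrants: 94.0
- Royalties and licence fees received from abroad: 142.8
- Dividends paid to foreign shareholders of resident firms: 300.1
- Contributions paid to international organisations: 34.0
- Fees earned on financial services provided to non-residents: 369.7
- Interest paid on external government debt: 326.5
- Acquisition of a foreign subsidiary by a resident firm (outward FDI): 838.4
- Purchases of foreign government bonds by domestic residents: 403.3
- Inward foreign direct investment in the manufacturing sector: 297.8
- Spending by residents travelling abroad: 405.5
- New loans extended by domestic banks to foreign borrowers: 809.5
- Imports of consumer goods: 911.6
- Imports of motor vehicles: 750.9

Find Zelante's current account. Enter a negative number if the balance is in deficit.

-4137.6

Goods: -1210.0 - 911.6 - 750.9 - 721.0 = -3593.5
Services: 369.7 + 142.8 - 405.5 - 169.7 = -62.7
Primary income: -300.1 - 326.5 + 179.2 = -447.4
Secondary income: -34.0
Current account = (-3593.5) + (-62.7) + (-447.4) + (-34.0) = -4137.6
(Excluded from the current account — financial account: borrowing by resident firms from foreign banks 357.9, acquisition of a foreign subsidiary by a resident firm (outward FDI) 838.4, purchases of foreign government bonds by domestic residents 403.3, inward foreign direct investment in the manufacturing sector 297.8, new loans extended by domestic banks to foreign borrowers 809.5; capital account: capital transfers received from emigrants 94.0.)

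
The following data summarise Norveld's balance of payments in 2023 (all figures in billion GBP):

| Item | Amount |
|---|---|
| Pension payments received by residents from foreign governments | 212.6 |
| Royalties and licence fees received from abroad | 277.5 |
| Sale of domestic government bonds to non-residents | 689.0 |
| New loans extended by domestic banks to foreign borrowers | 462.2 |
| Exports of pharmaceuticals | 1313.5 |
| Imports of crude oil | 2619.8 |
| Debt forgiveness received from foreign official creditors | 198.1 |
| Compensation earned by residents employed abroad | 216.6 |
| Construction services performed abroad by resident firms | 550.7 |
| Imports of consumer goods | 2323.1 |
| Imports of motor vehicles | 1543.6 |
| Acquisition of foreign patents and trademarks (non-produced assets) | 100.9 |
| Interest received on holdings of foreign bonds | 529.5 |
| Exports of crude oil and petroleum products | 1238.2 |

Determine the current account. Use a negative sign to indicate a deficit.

Goods: -1543.6 - 2619.8 + 1313.5 - 2323.1 + 1238.2 = -3934.8
Services: 277.5 + 550.7 = 828.2
Primary income: 216.6 + 529.5 = 746.1
Secondary income: 212.6
Current account = (-3934.8) + 828.2 + 746.1 + 212.6 = -2147.9
(Excluded from the current account — financial account: sale of domestic government bonds to non-residents 689.0, new loans extended by domestic banks to foreign borrowers 462.2; capital account: debt forgiveness received from foreign official creditors 198.1, acquisition of foreign patents and trademarks (non-produced assets) 100.9.)

-2147.9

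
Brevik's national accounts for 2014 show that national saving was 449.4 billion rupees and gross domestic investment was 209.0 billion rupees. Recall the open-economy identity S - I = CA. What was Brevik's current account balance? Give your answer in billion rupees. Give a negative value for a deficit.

S - I = CA (net lending to the rest of the world).
CA = S - I = 449.4 - 209.0 = 240.4

240.4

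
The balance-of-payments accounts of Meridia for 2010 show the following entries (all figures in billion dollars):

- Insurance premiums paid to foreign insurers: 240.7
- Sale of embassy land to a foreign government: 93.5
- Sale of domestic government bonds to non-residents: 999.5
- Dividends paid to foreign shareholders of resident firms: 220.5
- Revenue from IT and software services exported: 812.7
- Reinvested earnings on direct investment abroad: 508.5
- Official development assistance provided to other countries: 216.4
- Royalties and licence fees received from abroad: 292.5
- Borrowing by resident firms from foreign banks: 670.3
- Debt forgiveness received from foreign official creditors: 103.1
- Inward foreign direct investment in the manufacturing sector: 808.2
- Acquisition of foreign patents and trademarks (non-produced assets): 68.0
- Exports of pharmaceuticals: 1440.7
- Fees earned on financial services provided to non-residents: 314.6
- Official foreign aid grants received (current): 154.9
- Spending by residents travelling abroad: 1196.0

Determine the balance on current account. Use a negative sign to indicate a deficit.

1650.3

Goods: 1440.7
Services: 314.6 - 240.7 + 812.7 + 292.5 - 1196.0 = -16.9
Primary income: 508.5 - 220.5 = 288.0
Secondary income: -216.4 + 154.9 = -61.5
Current account = 1440.7 + (-16.9) + 288.0 + (-61.5) = 1650.3
(Excluded from the current account — capital account: sale of embassy land to a foreign government 93.5, debt forgiveness received from foreign official creditors 103.1, acquisition of foreign patents and trademarks (non-produced assets) 68.0; financial account: sale of domestic government bonds to non-residents 999.5, borrowing by resident firms from foreign banks 670.3, inward foreign direct investment in the manufacturing sector 808.2.)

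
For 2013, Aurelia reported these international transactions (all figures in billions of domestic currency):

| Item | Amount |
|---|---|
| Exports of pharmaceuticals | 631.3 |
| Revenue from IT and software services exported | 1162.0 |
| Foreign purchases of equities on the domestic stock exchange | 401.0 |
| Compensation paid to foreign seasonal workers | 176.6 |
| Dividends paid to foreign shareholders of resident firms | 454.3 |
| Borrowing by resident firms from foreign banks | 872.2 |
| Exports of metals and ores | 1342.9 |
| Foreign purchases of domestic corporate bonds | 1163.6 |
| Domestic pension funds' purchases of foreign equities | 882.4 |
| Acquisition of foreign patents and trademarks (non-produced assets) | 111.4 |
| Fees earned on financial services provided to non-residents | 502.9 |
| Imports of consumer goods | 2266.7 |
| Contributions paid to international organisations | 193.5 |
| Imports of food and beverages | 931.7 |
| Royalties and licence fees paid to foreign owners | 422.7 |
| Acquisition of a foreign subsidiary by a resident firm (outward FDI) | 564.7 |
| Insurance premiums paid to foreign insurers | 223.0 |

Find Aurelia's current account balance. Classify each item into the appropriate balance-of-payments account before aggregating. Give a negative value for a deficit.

Goods: -931.7 + 631.3 - 2266.7 + 1342.9 = -1224.2
Services: -422.7 + 1162.0 - 223.0 + 502.9 = 1019.2
Primary income: -176.6 - 454.3 = -630.9
Secondary income: -193.5
Current account = (-1224.2) + 1019.2 + (-630.9) + (-193.5) = -1029.4
(Excluded from the current account — financial account: foreign purchases of equities on the domestic stock exchange 401.0, borrowing by resident firms from foreign banks 872.2, foreign purchases of domestic corporate bonds 1163.6, domestic pension funds' purchases of foreign equities 882.4, acquisition of a foreign subsidiary by a resident firm (outward FDI) 564.7; capital account: acquisition of foreign patents and trademarks (non-produced assets) 111.4.)

-1029.4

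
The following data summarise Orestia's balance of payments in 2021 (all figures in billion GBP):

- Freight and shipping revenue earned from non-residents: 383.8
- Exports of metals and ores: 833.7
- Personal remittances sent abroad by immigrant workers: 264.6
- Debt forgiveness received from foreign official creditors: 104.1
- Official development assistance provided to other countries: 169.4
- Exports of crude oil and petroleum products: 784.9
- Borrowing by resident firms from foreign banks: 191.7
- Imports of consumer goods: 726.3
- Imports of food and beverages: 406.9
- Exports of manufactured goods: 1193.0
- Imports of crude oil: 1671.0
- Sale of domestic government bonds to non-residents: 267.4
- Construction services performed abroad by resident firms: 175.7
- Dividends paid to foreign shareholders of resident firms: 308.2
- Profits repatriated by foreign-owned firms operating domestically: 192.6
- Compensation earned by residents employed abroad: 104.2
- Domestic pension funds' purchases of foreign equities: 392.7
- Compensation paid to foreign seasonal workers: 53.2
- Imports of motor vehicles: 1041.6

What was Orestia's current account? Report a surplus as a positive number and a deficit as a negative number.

Goods: -406.9 - 1041.6 - 726.3 - 1671.0 + 784.9 + 833.7 + 1193.0 = -1034.2
Services: 383.8 + 175.7 = 559.5
Primary income: 104.2 - 53.2 - 308.2 - 192.6 = -449.8
Secondary income: -264.6 - 169.4 = -434.0
Current account = (-1034.2) + 559.5 + (-449.8) + (-434.0) = -1358.5
(Excluded from the current account — capital account: debt forgiveness received from foreign official creditors 104.1; financial account: borrowing by resident firms from foreign banks 191.7, sale of domestic government bonds to non-residents 267.4, domestic pension funds' purchases of foreign equities 392.7.)

-1358.5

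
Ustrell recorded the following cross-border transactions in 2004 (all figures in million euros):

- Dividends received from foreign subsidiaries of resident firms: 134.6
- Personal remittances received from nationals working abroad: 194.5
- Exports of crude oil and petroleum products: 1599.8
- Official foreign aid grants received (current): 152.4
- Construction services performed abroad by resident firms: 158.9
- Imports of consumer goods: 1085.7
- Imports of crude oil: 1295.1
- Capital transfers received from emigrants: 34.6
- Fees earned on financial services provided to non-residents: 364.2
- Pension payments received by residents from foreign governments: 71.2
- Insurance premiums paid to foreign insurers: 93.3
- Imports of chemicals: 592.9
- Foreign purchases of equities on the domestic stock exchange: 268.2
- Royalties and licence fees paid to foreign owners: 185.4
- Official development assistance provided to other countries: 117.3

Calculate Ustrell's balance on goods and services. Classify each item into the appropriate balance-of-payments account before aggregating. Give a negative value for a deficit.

Goods: -1085.7 + 1599.8 - 592.9 - 1295.1 = -1373.9
Services: 158.9 - 93.3 - 185.4 + 364.2 = 244.4
Trade balance = -1373.9 + 244.4 = -1129.5
(Excluded from the trade balance — primary income: dividends received from foreign subsidiaries of resident firms 134.6; secondary income: personal remittances received from nationals working abroad 194.5, official foreign aid grants received (current) 152.4, pension payments received by residents from foreign governments 71.2, official development assistance provided to other countries 117.3; capital account: capital transfers received from emigrants 34.6; financial account: foreign purchases of equities on the domestic stock exchange 268.2.)

-1129.5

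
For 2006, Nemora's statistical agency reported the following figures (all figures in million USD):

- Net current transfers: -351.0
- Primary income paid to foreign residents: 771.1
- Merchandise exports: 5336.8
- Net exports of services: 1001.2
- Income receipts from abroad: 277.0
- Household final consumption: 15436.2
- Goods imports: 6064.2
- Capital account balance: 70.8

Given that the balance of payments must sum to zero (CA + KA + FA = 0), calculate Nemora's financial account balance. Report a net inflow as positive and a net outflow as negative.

500.5

Goods balance = 5336.8 - 6064.2 = -727.4
Services balance = 1001.2
Trade balance (goods + services) = -727.4 + 1001.2 = 273.8
Net primary income = 277.0 - 771.1 = -494.1
Net secondary income = -351.0
Current account = 273.8 + (-494.1) + (-351.0) = -571.3
Financial account = -(-571.3 + 70.8) = 500.5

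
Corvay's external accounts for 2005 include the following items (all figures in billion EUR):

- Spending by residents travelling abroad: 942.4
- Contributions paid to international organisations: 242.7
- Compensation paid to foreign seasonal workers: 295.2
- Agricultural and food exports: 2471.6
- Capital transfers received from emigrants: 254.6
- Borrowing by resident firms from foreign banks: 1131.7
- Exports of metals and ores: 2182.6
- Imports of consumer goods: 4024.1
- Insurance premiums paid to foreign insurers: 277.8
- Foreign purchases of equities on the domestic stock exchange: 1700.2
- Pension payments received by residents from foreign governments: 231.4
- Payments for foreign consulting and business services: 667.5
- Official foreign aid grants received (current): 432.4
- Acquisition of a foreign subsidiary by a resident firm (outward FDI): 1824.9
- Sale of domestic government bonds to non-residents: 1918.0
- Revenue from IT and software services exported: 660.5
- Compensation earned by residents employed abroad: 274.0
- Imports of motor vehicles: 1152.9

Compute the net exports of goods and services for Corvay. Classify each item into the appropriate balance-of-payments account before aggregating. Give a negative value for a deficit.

Goods: 2471.6 + 2182.6 - 1152.9 - 4024.1 = -522.8
Services: 660.5 - 942.4 - 277.8 - 667.5 = -1227.2
Trade balance = -522.8 + (-1227.2) = -1750.0
(Excluded from the trade balance — secondary income: contributions paid to international organisations 242.7, pension payments received by residents from foreign governments 231.4, official foreign aid grants received (current) 432.4; primary income: compensation paid to foreign seasonal workers 295.2, compensation earned by residents employed abroad 274.0; capital account: capital transfers received from emigrants 254.6; financial account: borrowing by resident firms from foreign banks 1131.7, foreign purchases of equities on the domestic stock exchange 1700.2, acquisition of a foreign subsidiary by a resident firm (outward FDI) 1824.9, sale of domestic government bonds to non-residents 1918.0.)

-1750.0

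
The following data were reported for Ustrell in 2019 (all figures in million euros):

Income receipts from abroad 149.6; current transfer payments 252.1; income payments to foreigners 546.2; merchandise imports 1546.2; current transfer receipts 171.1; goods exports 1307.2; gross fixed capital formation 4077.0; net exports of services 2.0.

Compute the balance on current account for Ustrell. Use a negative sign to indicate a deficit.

Goods balance = 1307.2 - 1546.2 = -239.0
Services balance = 2.0
Trade balance (goods + services) = -239.0 + 2.0 = -237.0
Net primary income = 149.6 - 546.2 = -396.6
Net secondary income = 171.1 - 252.1 = -81.0
Current account = -237.0 + (-396.6) + (-81.0) = -714.6

-714.6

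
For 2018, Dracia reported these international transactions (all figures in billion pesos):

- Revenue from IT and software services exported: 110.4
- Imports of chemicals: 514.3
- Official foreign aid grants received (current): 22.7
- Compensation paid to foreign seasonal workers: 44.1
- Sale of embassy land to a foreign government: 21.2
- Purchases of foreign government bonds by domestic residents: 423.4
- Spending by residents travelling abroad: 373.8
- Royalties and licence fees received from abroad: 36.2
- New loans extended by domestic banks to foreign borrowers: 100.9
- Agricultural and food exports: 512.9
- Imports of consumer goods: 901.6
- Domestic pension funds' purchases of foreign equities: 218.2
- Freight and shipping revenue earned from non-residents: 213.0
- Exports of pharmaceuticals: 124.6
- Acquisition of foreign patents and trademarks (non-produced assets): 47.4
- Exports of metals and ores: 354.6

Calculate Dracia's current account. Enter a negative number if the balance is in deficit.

Goods: 512.9 + 124.6 + 354.6 - 901.6 - 514.3 = -423.8
Services: 36.2 + 110.4 - 373.8 + 213.0 = -14.2
Primary income: -44.1
Secondary income: 22.7
Current account = (-423.8) + (-14.2) + (-44.1) + 22.7 = -459.4
(Excluded from the current account — capital account: sale of embassy land to a foreign government 21.2, acquisition of foreign patents and trademarks (non-produced assets) 47.4; financial account: purchases of foreign government bonds by domestic residents 423.4, new loans extended by domestic banks to foreign borrowers 100.9, domestic pension funds' purchases of foreign equities 218.2.)

-459.4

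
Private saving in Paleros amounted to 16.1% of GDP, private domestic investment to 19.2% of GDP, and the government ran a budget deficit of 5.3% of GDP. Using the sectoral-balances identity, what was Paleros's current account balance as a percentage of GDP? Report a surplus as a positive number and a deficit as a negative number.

By the sectoral-balances identity, CA = (S_private - I) + (T - G).
Private balance = 16.1 - 19.2 = -3.1
Government balance (T - G) = -5.3
CA = -3.1 + (-5.3) = -8.4

-8.4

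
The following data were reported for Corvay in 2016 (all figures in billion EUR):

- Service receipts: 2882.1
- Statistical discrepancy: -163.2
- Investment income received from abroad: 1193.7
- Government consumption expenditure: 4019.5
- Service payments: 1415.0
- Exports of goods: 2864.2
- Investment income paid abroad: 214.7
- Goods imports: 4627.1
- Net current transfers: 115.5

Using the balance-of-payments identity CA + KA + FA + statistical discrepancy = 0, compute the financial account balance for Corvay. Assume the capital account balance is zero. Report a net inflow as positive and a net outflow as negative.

-635.5

Goods balance = 2864.2 - 4627.1 = -1762.9
Services balance = 2882.1 - 1415.0 = 1467.1
Trade balance (goods + services) = -1762.9 + 1467.1 = -295.8
Net primary income = 1193.7 - 214.7 = 979.0
Net secondary income = 115.5
Current account = -295.8 + 979.0 + 115.5 = 798.7
Financial account = -(798.7 + (-163.2)) = -635.5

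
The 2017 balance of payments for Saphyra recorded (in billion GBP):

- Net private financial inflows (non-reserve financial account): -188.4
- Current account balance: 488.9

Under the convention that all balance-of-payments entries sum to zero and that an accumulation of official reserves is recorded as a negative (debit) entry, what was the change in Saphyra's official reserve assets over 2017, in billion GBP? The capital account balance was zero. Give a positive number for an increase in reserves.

Official reserve transactions balance = -(488.9 + (-188.4)) = -300.5
An accumulation of reserves is recorded as a debit (negative entry), so the change in the stock of reserves is the negative of that balance.
Change in official reserves = -(-300.5) = 300.5

300.5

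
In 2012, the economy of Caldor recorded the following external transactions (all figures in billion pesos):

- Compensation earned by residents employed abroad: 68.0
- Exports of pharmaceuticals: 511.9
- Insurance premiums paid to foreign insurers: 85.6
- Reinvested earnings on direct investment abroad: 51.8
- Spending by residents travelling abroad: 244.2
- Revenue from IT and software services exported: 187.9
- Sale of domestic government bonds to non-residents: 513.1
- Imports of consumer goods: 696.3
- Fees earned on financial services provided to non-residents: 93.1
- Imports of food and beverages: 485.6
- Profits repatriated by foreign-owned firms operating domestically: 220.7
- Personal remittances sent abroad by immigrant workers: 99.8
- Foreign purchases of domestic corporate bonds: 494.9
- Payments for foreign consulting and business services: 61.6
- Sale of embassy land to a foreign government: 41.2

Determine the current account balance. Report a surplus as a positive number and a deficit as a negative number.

-981.1

Goods: -696.3 + 511.9 - 485.6 = -670.0
Services: 187.9 - 61.6 + 93.1 - 244.2 - 85.6 = -110.4
Primary income: 51.8 - 220.7 + 68.0 = -100.9
Secondary income: -99.8
Current account = (-670.0) + (-110.4) + (-100.9) + (-99.8) = -981.1
(Excluded from the current account — financial account: sale of domestic government bonds to non-residents 513.1, foreign purchases of domestic corporate bonds 494.9; capital account: sale of embassy land to a foreign government 41.2.)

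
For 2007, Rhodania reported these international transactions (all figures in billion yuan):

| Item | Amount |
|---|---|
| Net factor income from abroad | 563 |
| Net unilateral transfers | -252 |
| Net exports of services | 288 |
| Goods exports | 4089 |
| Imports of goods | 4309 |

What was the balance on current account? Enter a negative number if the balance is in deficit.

Goods balance = 4089 - 4309 = -220
Services balance = 288
Trade balance (goods + services) = -220 + 288 = 68
Net primary income = 563
Net secondary income = -252
Current account = 68 + 563 + (-252) = 379

379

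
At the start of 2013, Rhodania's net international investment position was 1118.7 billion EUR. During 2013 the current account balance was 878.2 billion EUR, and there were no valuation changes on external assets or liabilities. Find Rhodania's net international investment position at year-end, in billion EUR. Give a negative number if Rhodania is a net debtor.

With no valuation effects, change in NIIP = current account = 878.2
End-of-year NIIP = 1118.7 + 878.2 = 1996.9

1996.9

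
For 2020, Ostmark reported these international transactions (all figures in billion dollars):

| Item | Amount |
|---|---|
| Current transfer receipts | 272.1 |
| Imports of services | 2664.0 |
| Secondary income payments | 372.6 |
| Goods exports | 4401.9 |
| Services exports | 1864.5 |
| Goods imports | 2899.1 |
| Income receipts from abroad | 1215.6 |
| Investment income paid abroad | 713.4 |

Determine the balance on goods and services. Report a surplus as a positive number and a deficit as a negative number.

703.3

Goods balance = 4401.9 - 2899.1 = 1502.8
Services balance = 1864.5 - 2664.0 = -799.5
Trade balance (goods + services) = 1502.8 + (-799.5) = 703.3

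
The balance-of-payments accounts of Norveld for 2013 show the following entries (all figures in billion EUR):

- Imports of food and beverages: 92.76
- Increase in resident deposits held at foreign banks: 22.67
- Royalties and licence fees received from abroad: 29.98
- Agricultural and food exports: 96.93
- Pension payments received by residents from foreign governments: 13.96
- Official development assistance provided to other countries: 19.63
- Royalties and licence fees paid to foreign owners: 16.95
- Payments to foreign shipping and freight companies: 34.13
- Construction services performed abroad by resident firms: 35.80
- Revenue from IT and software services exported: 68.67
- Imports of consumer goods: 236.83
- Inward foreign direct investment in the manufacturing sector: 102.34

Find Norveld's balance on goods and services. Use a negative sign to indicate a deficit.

Goods: -92.76 + 96.93 - 236.83 = -232.66
Services: -34.13 + 29.98 + 35.80 + 68.67 - 16.95 = 83.37
Trade balance = -232.66 + 83.37 = -149.29
(Excluded from the trade balance — financial account: increase in resident deposits held at foreign banks 22.67, inward foreign direct investment in the manufacturing sector 102.34; secondary income: pension payments received by residents from foreign governments 13.96, official development assistance provided to other countries 19.63.)

-149.29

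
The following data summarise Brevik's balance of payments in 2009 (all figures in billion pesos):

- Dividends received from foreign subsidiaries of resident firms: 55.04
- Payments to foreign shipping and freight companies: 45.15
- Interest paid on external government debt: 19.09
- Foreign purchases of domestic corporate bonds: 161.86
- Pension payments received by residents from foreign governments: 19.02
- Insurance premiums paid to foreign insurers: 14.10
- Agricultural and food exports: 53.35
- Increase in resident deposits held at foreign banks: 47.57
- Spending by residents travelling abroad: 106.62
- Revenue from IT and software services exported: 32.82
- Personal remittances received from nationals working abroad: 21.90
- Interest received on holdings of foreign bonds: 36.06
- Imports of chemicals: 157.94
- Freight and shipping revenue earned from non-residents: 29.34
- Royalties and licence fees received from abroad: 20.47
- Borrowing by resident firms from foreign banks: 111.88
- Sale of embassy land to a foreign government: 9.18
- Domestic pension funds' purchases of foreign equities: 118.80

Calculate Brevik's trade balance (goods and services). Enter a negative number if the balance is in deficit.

Goods: 53.35 - 157.94 = -104.59
Services: -14.10 - 45.15 + 29.34 - 106.62 + 32.82 + 20.47 = -83.24
Trade balance = -104.59 + (-83.24) = -187.83
(Excluded from the trade balance — primary income: dividends received from foreign subsidiaries of resident firms 55.04, interest paid on external government debt 19.09, interest received on holdings of foreign bonds 36.06; financial account: foreign purchases of domestic corporate bonds 161.86, increase in resident deposits held at foreign banks 47.57, borrowing by resident firms from foreign banks 111.88, domestic pension funds' purchases of foreign equities 118.80; secondary income: pension payments received by residents from foreign governments 19.02, personal remittances received from nationals working abroad 21.90; capital account: sale of embassy land to a foreign government 9.18.)

-187.83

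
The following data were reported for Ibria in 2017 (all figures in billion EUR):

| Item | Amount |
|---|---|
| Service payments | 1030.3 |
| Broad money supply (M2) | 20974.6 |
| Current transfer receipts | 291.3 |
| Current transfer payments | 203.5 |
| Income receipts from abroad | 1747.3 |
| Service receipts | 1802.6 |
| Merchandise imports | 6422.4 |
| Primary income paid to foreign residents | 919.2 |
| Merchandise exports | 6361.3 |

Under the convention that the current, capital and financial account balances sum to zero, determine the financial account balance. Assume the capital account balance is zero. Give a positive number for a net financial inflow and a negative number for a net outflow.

-1627.1

Goods balance = 6361.3 - 6422.4 = -61.1
Services balance = 1802.6 - 1030.3 = 772.3
Trade balance (goods + services) = -61.1 + 772.3 = 711.2
Net primary income = 1747.3 - 919.2 = 828.1
Net secondary income = 291.3 - 203.5 = 87.8
Current account = 711.2 + 828.1 + 87.8 = 1627.1
Financial account = -(1627.1) = -1627.1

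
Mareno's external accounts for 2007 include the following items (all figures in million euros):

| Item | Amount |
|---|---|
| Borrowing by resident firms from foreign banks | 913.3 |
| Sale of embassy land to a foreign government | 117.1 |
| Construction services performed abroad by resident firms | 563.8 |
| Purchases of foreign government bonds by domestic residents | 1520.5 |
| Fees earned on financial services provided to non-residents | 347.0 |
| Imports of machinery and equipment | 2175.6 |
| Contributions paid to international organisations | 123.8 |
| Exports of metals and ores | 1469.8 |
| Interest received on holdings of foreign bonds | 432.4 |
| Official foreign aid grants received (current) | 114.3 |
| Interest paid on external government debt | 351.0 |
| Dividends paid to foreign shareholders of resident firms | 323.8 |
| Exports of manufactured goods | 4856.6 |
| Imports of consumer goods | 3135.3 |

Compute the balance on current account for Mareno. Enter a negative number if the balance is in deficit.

Goods: -2175.6 - 3135.3 + 4856.6 + 1469.8 = 1015.5
Services: 347.0 + 563.8 = 910.8
Primary income: 432.4 - 351.0 - 323.8 = -242.4
Secondary income: 114.3 - 123.8 = -9.5
Current account = 1015.5 + 910.8 + (-242.4) + (-9.5) = 1674.4
(Excluded from the current account — financial account: borrowing by resident firms from foreign banks 913.3, purchases of foreign government bonds by domestic residents 1520.5; capital account: sale of embassy land to a foreign government 117.1.)

1674.4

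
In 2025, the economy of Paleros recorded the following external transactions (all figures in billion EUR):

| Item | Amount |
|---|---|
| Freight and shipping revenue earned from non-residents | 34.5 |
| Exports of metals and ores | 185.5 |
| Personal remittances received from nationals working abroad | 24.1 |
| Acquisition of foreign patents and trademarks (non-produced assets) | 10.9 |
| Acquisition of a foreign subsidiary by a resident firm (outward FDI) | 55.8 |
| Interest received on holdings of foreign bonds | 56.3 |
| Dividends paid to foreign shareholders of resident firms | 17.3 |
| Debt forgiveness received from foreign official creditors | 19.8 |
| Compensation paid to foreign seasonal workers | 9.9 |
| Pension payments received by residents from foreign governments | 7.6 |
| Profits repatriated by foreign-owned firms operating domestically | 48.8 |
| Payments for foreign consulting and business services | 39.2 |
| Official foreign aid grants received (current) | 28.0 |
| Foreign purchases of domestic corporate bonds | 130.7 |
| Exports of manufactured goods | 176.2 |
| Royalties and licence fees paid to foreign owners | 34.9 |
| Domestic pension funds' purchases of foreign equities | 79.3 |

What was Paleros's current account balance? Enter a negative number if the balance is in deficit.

362.1

Goods: 176.2 + 185.5 = 361.7
Services: -34.9 + 34.5 - 39.2 = -39.6
Primary income: -17.3 - 9.9 + 56.3 - 48.8 = -19.7
Secondary income: 28.0 + 24.1 + 7.6 = 59.7
Current account = 361.7 + (-39.6) + (-19.7) + 59.7 = 362.1
(Excluded from the current account — capital account: acquisition of foreign patents and trademarks (non-produced assets) 10.9, debt forgiveness received from foreign official creditors 19.8; financial account: acquisition of a foreign subsidiary by a resident firm (outward FDI) 55.8, foreign purchases of domestic corporate bonds 130.7, domestic pension funds' purchases of foreign equities 79.3.)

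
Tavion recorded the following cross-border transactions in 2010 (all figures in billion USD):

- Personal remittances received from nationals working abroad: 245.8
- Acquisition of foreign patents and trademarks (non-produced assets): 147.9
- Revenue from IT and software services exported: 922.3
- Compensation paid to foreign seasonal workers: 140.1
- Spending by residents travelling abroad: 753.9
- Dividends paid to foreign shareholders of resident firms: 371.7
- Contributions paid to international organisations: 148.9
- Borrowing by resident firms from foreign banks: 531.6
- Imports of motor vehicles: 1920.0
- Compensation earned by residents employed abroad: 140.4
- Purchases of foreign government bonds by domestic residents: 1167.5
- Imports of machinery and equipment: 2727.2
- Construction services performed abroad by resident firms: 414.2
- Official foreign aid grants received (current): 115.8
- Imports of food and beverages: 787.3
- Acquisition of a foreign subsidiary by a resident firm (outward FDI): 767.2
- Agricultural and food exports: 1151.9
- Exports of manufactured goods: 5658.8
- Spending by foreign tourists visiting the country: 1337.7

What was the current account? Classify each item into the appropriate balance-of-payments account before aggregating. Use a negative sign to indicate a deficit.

Goods: -2727.2 + 1151.9 + 5658.8 - 1920.0 - 787.3 = 1376.2
Services: 414.2 + 1337.7 + 922.3 - 753.9 = 1920.3
Primary income: -371.7 - 140.1 + 140.4 = -371.4
Secondary income: 245.8 - 148.9 + 115.8 = 212.7
Current account = 1376.2 + 1920.3 + (-371.4) + 212.7 = 3137.8
(Excluded from the current account — capital account: acquisition of foreign patents and trademarks (non-produced assets) 147.9; financial account: borrowing by resident firms from foreign banks 531.6, purchases of foreign government bonds by domestic residents 1167.5, acquisition of a foreign subsidiary by a resident firm (outward FDI) 767.2.)

3137.8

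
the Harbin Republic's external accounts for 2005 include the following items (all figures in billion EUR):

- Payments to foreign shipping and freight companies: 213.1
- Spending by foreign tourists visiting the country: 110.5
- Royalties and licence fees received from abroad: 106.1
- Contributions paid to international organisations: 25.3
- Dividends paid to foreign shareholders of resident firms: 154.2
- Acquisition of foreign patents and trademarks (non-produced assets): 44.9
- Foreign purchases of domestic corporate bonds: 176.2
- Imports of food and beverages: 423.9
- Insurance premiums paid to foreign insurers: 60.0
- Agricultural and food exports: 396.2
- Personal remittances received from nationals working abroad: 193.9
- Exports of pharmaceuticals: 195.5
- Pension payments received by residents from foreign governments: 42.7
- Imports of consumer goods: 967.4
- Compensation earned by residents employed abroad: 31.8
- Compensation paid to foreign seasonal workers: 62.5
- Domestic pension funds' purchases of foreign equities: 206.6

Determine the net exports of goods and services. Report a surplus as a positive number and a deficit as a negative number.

-856.1

Goods: 195.5 - 423.9 + 396.2 - 967.4 = -799.6
Services: -213.1 - 60.0 + 110.5 + 106.1 = -56.5
Trade balance = -799.6 + (-56.5) = -856.1
(Excluded from the trade balance — secondary income: contributions paid to international organisations 25.3, personal remittances received from nationals working abroad 193.9, pension payments received by residents from foreign governments 42.7; primary income: dividends paid to foreign shareholders of resident firms 154.2, compensation earned by residents employed abroad 31.8, compensation paid to foreign seasonal workers 62.5; capital account: acquisition of foreign patents and trademarks (non-produced assets) 44.9; financial account: foreign purchases of domestic corporate bonds 176.2, domestic pension funds' purchases of foreign equities 206.6.)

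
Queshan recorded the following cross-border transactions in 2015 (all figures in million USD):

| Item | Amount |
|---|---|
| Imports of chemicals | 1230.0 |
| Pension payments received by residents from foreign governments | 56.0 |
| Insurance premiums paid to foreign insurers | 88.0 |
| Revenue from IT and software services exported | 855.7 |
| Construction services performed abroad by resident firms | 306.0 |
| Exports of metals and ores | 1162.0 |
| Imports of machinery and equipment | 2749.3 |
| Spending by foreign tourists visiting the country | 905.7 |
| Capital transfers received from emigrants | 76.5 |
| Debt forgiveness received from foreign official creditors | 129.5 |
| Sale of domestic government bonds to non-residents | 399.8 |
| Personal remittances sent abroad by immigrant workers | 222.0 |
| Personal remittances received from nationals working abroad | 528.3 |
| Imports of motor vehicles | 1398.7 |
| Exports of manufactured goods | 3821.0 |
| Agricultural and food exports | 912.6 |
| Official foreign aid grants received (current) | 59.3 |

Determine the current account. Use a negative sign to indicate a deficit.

Goods: 1162.0 - 1398.7 + 3821.0 - 1230.0 + 912.6 - 2749.3 = 517.6
Services: 306.0 + 905.7 - 88.0 + 855.7 = 1979.4
Secondary income: 59.3 + 528.3 - 222.0 + 56.0 = 421.6
Current account = 517.6 + 1979.4 + 421.6 = 2918.6
(Excluded from the current account — capital account: capital transfers received from emigrants 76.5, debt forgiveness received from foreign official creditors 129.5; financial account: sale of domestic government bonds to non-residents 399.8.)

2918.6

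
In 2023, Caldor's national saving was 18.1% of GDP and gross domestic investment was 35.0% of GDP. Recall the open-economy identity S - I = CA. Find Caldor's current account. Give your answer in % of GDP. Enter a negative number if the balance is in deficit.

CA = S - I = 18.1 - 35.0 = -16.9

-16.9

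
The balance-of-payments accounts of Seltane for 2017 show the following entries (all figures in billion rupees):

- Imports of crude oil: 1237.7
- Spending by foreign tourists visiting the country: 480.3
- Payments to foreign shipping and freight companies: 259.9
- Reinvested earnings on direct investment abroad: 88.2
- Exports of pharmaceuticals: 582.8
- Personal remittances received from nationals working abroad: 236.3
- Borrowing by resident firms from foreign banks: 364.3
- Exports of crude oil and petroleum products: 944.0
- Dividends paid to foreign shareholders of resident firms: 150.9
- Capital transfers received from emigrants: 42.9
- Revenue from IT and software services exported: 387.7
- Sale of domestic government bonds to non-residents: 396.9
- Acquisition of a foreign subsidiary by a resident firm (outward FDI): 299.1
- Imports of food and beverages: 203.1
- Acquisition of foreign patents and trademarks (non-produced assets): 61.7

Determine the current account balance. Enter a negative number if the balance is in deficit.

867.7

Goods: -1237.7 - 203.1 + 944.0 + 582.8 = 86.0
Services: 480.3 + 387.7 - 259.9 = 608.1
Primary income: -150.9 + 88.2 = -62.7
Secondary income: 236.3
Current account = 86.0 + 608.1 + (-62.7) + 236.3 = 867.7
(Excluded from the current account — financial account: borrowing by resident firms from foreign banks 364.3, sale of domestic government bonds to non-residents 396.9, acquisition of a foreign subsidiary by a resident firm (outward FDI) 299.1; capital account: capital transfers received from emigrants 42.9, acquisition of foreign patents and trademarks (non-produced assets) 61.7.)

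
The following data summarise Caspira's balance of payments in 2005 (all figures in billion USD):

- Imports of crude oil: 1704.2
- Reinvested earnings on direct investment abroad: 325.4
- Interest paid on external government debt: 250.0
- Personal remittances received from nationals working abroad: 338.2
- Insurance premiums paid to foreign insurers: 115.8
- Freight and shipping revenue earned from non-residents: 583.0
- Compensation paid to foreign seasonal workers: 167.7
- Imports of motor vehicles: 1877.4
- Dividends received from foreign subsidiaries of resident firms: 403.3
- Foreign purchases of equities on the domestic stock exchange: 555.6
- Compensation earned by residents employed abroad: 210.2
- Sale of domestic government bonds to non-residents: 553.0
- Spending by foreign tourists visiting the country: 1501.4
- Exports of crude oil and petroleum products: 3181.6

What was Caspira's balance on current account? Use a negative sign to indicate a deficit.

Goods: -1877.4 - 1704.2 + 3181.6 = -400.0
Services: 1501.4 + 583.0 - 115.8 = 1968.6
Primary income: 403.3 + 210.2 - 167.7 + 325.4 - 250.0 = 521.2
Secondary income: 338.2
Current account = (-400.0) + 1968.6 + 521.2 + 338.2 = 2428.0
(Excluded from the current account — financial account: foreign purchases of equities on the domestic stock exchange 555.6, sale of domestic government bonds to non-residents 553.0.)

2428.0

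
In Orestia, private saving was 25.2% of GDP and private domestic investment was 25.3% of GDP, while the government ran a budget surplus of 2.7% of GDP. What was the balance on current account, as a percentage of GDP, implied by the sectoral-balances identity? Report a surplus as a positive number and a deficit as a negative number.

2.6

By the sectoral-balances identity, CA = (S_private - I) + (T - G).
Private balance = 25.2 - 25.3 = -0.1
Government balance (T - G) = 2.7
CA = -0.1 + 2.7 = 2.6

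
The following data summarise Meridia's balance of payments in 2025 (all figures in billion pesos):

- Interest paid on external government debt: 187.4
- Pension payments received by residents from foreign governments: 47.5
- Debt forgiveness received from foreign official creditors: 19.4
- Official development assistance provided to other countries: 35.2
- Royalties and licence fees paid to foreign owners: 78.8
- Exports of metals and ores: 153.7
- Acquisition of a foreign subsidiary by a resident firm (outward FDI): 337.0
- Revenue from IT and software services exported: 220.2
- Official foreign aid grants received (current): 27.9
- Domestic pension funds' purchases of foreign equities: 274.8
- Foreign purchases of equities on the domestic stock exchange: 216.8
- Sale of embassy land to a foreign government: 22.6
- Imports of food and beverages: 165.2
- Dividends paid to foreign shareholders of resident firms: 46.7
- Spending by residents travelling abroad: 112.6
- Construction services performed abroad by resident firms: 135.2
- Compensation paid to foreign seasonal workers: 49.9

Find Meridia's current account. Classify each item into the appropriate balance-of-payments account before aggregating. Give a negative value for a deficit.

-91.3

Goods: -165.2 + 153.7 = -11.5
Services: -78.8 + 220.2 + 135.2 - 112.6 = 164.0
Primary income: -49.9 - 187.4 - 46.7 = -284.0
Secondary income: 27.9 - 35.2 + 47.5 = 40.2
Current account = (-11.5) + 164.0 + (-284.0) + 40.2 = -91.3
(Excluded from the current account — capital account: debt forgiveness received from foreign official creditors 19.4, sale of embassy land to a foreign government 22.6; financial account: acquisition of a foreign subsidiary by a resident firm (outward FDI) 337.0, domestic pension funds' purchases of foreign equities 274.8, foreign purchases of equities on the domestic stock exchange 216.8.)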